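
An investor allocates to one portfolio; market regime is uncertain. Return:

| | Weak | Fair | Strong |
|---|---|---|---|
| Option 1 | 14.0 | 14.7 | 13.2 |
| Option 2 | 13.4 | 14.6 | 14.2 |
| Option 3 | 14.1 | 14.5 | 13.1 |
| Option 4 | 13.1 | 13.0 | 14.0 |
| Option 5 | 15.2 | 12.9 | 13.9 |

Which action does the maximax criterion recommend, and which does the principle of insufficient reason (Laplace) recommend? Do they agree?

Row maxima: Option 1=14.7, Option 2=14.6, Option 3=14.5, Option 4=14.0, Option 5=15.2
Best best-case = 15.2 → Option 5.
Row averages: Option 1=419/30, Option 2=211/15, Option 3=13.9, Option 4=401/30, Option 5=14
Highest average = 211/15 → Option 2.

maximax → Option 5; laplace → Option 2 (disagree)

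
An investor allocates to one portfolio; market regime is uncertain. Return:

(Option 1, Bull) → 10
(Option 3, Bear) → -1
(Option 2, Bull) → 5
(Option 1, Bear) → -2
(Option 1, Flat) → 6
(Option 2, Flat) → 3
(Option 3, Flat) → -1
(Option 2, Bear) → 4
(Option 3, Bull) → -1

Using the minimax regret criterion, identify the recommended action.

Option 2

Column bests: Bear=4, Flat=6, Bull=10.
Option 1 regrets: 6, 0, 0 → max 6
Option 2 regrets: 0, 3, 5 → max 5
Option 3 regrets: 5, 7, 11 → max 11
Smallest max regret = 5 → Option 2.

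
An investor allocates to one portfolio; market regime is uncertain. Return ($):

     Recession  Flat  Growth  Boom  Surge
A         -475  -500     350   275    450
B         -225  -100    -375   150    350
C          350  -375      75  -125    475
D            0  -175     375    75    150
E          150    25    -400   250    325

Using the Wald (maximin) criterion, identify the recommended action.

Row minima: A=-500, B=-375, C=-375, D=-175, E=-400
Best worst-case = -175 → D.

D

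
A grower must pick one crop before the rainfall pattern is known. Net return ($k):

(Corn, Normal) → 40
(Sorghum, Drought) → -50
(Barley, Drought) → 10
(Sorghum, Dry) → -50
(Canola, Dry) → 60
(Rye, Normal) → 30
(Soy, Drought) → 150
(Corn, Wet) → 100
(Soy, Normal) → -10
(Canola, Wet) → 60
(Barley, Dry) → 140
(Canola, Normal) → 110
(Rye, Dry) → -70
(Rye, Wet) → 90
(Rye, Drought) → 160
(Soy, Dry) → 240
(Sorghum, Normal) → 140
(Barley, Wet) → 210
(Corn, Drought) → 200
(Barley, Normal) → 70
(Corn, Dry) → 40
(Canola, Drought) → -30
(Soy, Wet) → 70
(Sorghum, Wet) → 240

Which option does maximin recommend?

Row minima: Corn=40, Rye=-70, Barley=10, Canola=-30, Soy=-10, Sorghum=-50
Best worst-case = 40 → Corn.

Corn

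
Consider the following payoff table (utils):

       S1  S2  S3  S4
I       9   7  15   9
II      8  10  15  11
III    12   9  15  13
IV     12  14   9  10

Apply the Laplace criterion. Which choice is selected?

Row averages: I=10, II=11, III=12.25, IV=11.25
Highest average = 12.25 → III.

III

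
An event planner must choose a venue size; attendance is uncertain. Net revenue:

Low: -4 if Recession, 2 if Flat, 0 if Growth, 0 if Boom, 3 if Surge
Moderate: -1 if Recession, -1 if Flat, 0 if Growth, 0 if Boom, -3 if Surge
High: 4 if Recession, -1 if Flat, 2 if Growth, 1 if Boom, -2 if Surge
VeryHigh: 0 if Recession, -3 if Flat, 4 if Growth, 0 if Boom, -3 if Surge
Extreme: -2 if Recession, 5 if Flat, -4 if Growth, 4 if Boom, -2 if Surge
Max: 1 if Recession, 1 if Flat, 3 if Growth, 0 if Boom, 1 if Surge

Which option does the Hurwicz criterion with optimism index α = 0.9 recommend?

Low: 0.9·3 + 0.1·(-4) = 2.3
Moderate: 0.9·0 + 0.1·(-3) = -0.3
High: 0.9·4 + 0.1·(-2) = 3.4
VeryHigh: 0.9·4 + 0.1·(-3) = 3.3
Extreme: 0.9·5 + 0.1·(-4) = 4.1
Max: 0.9·3 + 0.1·0 = 2.7
Highest Hurwicz score = 4.1 → Extreme.

Extreme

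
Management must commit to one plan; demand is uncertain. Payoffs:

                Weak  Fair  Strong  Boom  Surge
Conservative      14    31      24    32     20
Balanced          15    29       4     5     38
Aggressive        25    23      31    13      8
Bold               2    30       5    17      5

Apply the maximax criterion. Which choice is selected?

Balanced

Row maxima: Conservative=32, Balanced=38, Aggressive=31, Bold=30
Best best-case = 38 → Balanced.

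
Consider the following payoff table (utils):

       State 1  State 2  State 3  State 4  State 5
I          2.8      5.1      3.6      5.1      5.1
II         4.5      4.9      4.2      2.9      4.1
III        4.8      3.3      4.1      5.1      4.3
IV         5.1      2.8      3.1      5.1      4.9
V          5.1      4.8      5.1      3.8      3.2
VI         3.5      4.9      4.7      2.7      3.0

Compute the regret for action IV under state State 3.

Best payoff under State 3 is 5.1.
Regret = 5.1 − 3.1 = 2.0.

2.0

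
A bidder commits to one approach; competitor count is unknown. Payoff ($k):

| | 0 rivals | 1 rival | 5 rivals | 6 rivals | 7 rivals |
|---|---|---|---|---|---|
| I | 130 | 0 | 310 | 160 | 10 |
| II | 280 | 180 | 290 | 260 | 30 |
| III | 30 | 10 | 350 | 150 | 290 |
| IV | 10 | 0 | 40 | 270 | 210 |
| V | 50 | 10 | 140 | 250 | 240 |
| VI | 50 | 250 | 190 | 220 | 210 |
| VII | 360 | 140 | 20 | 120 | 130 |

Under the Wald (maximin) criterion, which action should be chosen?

Row minima: I=0, II=30, III=10, IV=0, V=10, VI=50, VII=20
Best worst-case = 50 → VI.

VI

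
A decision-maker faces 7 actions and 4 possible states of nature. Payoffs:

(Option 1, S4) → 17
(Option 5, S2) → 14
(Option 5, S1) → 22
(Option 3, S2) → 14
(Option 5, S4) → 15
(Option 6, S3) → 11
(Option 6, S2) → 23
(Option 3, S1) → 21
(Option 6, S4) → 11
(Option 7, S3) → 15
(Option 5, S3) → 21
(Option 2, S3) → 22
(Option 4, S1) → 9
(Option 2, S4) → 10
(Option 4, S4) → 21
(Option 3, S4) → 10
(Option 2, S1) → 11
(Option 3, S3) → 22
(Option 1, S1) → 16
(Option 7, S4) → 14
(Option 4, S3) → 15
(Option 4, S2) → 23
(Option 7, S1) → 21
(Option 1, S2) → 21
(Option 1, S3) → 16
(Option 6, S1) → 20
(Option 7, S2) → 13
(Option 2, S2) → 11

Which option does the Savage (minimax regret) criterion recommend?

Column bests: S1=22, S2=23, S3=22, S4=21.
Option 1 regrets: 6, 2, 6, 4 → max 6
Option 2 regrets: 11, 12, 0, 11 → max 12
Option 3 regrets: 1, 9, 0, 11 → max 11
Option 4 regrets: 13, 0, 7, 0 → max 13
Option 5 regrets: 0, 9, 1, 6 → max 9
Option 6 regrets: 2, 0, 11, 10 → max 11
Option 7 regrets: 1, 10, 7, 7 → max 10
Smallest max regret = 6 → Option 1.

Option 1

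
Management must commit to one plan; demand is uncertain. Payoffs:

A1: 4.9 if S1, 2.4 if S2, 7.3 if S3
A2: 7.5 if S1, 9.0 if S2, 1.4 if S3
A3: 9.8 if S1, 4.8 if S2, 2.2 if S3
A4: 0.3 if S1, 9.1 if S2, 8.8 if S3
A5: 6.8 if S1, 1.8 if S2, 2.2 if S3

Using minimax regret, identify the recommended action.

A3

Column bests: S1=9.8, S2=9.1, S3=8.8.
A1 regrets: 4.9, 6.7, 1.5 → max 6.7
A2 regrets: 2.3, 0.1, 7.4 → max 7.4
A3 regrets: 0.0, 4.3, 6.6 → max 6.6
A4 regrets: 9.5, 0.0, 0.0 → max 9.5
A5 regrets: 3.0, 7.3, 6.6 → max 7.3
Smallest max regret = 6.6 → A3.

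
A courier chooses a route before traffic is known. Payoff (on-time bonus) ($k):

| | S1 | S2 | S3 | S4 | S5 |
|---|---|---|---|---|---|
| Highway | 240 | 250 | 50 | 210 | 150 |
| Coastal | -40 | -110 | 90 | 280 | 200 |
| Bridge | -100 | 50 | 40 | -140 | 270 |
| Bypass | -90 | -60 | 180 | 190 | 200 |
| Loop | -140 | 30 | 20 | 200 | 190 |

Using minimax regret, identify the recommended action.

Column bests: S1=240, S2=250, S3=180, S4=280, S5=270.
Highway regrets: 0, 0, 130, 70, 120 → max 130
Coastal regrets: 280, 360, 90, 0, 70 → max 360
Bridge regrets: 340, 200, 140, 420, 0 → max 420
Bypass regrets: 330, 310, 0, 90, 70 → max 330
Loop regrets: 380, 220, 160, 80, 80 → max 380
Smallest max regret = 130 → Highway.

Highway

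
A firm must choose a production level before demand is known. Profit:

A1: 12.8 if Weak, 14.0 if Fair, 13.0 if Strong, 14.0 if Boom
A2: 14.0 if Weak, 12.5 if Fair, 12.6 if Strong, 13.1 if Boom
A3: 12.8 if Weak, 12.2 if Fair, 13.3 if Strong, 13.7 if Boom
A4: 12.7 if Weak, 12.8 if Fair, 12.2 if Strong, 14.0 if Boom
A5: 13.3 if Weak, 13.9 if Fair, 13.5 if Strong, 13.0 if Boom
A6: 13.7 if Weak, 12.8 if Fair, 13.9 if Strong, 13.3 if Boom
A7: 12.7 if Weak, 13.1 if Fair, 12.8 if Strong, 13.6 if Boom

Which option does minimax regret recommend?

Column bests: Weak=14.0, Fair=14.0, Strong=13.9, Boom=14.0.
A1 regrets: 1.2, 0.0, 0.9, 0.0 → max 1.2
A2 regrets: 0.0, 1.5, 1.3, 0.9 → max 1.5
A3 regrets: 1.2, 1.8, 0.6, 0.3 → max 1.8
A4 regrets: 1.3, 1.2, 1.7, 0.0 → max 1.7
A5 regrets: 0.7, 0.1, 0.4, 1.0 → max 1.0
A6 regrets: 0.3, 1.2, 0.0, 0.7 → max 1.2
A7 regrets: 1.3, 0.9, 1.1, 0.4 → max 1.3
Smallest max regret = 1.0 → A5.

A5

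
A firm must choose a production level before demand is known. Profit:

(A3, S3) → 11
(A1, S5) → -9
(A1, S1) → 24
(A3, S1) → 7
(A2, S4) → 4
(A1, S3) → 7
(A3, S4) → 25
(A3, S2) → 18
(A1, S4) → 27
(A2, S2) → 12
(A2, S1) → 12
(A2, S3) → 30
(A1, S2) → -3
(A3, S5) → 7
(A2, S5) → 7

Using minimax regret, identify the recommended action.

A3

Column bests: S1=24, S2=18, S3=30, S4=27, S5=7.
A1 regrets: 0, 21, 23, 0, 16 → max 23
A2 regrets: 12, 6, 0, 23, 0 → max 23
A3 regrets: 17, 0, 19, 2, 0 → max 19
Smallest max regret = 19 → A3.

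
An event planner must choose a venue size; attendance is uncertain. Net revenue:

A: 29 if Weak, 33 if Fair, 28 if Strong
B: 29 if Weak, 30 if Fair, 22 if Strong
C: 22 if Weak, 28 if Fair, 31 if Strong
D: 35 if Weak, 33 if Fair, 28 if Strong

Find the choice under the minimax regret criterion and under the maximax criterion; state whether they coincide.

minimax regret → D; maximax → D (agree)

Column bests: Weak=35, Fair=33, Strong=31.
A regrets: 6, 0, 3 → max 6
B regrets: 6, 3, 9 → max 9
C regrets: 13, 5, 0 → max 13
D regrets: 0, 0, 3 → max 3
Smallest max regret = 3 → D.
Row maxima: A=33, B=30, C=31, D=35
Best best-case = 35 → D.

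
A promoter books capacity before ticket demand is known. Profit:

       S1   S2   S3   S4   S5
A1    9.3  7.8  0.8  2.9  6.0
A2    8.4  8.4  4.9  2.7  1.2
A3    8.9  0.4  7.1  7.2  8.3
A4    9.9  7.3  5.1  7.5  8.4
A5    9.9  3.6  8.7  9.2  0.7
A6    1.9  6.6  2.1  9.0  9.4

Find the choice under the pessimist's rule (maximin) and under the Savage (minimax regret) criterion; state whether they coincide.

Row minima: A1=0.8, A2=1.2, A3=0.4, A4=5.1, A5=0.7, A6=1.9
Best worst-case = 5.1 → A4.
Column bests: S1=9.9, S2=8.4, S3=8.7, S4=9.2, S5=9.4.
A1 regrets: 0.6, 0.6, 7.9, 6.3, 3.4 → max 7.9
A2 regrets: 1.5, 0.0, 3.8, 6.5, 8.2 → max 8.2
A3 regrets: 1.0, 8.0, 1.6, 2.0, 1.1 → max 8.0
A4 regrets: 0.0, 1.1, 3.6, 1.7, 1.0 → max 3.6
A5 regrets: 0.0, 4.8, 0.0, 0.0, 8.7 → max 8.7
A6 regrets: 8.0, 1.8, 6.6, 0.2, 0.0 → max 8.0
Smallest max regret = 3.6 → A4.

maximin → A4; minimax regret → A4 (agree)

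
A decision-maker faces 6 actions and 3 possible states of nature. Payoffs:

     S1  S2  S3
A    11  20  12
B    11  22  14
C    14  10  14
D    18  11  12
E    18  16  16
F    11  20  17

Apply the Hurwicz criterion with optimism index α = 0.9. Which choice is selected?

B

A: 0.9·20 + 0.1·11 = 19.1
B: 0.9·22 + 0.1·11 = 20.9
C: 0.9·14 + 0.1·10 = 13.6
D: 0.9·18 + 0.1·11 = 17.3
E: 0.9·18 + 0.1·16 = 17.8
F: 0.9·20 + 0.1·11 = 19.1
Highest Hurwicz score = 20.9 → B.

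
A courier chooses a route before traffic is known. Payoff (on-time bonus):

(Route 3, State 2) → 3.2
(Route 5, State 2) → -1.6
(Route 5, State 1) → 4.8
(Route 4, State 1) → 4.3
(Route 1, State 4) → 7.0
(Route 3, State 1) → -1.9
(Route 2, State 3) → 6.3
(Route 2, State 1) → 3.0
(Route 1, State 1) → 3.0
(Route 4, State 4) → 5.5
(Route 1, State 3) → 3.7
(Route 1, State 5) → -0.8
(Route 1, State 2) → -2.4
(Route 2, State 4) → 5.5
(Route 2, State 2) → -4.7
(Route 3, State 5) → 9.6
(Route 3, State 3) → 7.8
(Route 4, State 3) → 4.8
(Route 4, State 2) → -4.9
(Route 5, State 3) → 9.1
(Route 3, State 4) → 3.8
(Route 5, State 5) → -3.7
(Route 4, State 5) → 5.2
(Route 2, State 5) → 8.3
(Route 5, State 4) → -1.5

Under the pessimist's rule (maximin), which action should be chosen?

Route 3

Row minima: Route 1=-2.4, Route 2=-4.7, Route 3=-1.9, Route 4=-4.9, Route 5=-3.7
Best worst-case = -1.9 → Route 3.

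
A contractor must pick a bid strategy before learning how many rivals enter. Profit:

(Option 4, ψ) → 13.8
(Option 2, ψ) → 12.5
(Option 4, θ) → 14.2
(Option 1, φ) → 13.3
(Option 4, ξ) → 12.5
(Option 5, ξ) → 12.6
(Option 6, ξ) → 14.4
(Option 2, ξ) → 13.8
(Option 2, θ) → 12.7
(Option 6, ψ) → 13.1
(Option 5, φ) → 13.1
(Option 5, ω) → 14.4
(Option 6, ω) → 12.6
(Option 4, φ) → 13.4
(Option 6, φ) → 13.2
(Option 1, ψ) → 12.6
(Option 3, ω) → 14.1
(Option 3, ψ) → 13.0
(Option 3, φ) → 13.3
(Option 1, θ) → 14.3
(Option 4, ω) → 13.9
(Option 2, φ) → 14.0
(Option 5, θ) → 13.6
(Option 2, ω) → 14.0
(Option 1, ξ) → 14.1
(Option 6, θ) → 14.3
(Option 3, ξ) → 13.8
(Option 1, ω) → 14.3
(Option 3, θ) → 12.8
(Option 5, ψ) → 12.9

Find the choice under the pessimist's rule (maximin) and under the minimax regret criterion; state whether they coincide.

Row minima: Option 1=12.6, Option 2=12.5, Option 3=12.8, Option 4=12.5, Option 5=12.6, Option 6=12.6
Best worst-case = 12.8 → Option 3.
Column bests: θ=14.3, φ=14.0, ψ=13.8, ω=14.4, ξ=14.4.
Option 1 regrets: 0.0, 0.7, 1.2, 0.1, 0.3 → max 1.2
Option 2 regrets: 1.6, 0.0, 1.3, 0.4, 0.6 → max 1.6
Option 3 regrets: 1.5, 0.7, 0.8, 0.3, 0.6 → max 1.5
Option 4 regrets: 0.1, 0.6, 0.0, 0.5, 1.9 → max 1.9
Option 5 regrets: 0.7, 0.9, 0.9, 0.0, 1.8 → max 1.8
Option 6 regrets: 0.0, 0.8, 0.7, 1.8, 0.0 → max 1.8
Smallest max regret = 1.2 → Option 1.

maximin → Option 3; minimax regret → Option 1 (disagree)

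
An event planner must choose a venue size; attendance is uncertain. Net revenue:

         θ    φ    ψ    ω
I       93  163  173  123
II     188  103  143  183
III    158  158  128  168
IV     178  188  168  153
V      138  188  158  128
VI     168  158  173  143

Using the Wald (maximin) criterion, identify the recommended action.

IV

Row minima: I=93, II=103, III=128, IV=153, V=128, VI=143
Best worst-case = 153 → IV.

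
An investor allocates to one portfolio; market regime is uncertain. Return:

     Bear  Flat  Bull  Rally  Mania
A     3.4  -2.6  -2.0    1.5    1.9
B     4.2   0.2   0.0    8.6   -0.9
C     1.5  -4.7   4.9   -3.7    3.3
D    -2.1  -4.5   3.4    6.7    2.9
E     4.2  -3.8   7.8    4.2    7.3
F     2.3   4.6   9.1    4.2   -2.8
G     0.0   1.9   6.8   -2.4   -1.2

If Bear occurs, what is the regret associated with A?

0.8

Best payoff under Bear is 4.2.
Regret = 4.2 − 3.4 = 0.8.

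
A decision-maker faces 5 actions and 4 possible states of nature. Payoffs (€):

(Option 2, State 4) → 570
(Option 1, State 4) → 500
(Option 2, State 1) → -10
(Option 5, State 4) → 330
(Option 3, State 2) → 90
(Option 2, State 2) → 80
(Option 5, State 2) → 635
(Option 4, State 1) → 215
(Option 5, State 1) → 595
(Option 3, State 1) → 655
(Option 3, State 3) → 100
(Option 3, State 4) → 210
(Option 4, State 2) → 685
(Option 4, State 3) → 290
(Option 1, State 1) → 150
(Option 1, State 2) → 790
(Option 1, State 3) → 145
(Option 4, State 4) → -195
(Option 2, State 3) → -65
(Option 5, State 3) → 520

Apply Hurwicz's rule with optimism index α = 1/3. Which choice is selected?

Option 5

Option 1: 1/3·790 + 2/3·145 = 360
Option 2: 1/3·570 + 2/3·(-65) = 440/3
Option 3: 1/3·655 + 2/3·90 = 835/3
Option 4: 1/3·685 + 2/3·(-195) = 295/3
Option 5: 1/3·635 + 2/3·330 = 1295/3
Highest Hurwicz score = 1295/3 → Option 5.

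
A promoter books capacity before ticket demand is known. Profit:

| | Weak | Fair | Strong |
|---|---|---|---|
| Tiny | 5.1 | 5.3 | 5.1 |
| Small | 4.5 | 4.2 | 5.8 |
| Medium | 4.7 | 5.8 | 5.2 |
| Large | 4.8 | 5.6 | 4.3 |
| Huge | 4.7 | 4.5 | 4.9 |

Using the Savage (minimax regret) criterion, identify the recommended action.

Column bests: Weak=5.1, Fair=5.8, Strong=5.8.
Tiny regrets: 0.0, 0.5, 0.7 → max 0.7
Small regrets: 0.6, 1.6, 0.0 → max 1.6
Medium regrets: 0.4, 0.0, 0.6 → max 0.6
Large regrets: 0.3, 0.2, 1.5 → max 1.5
Huge regrets: 0.4, 1.3, 0.9 → max 1.3
Smallest max regret = 0.6 → Medium.

Medium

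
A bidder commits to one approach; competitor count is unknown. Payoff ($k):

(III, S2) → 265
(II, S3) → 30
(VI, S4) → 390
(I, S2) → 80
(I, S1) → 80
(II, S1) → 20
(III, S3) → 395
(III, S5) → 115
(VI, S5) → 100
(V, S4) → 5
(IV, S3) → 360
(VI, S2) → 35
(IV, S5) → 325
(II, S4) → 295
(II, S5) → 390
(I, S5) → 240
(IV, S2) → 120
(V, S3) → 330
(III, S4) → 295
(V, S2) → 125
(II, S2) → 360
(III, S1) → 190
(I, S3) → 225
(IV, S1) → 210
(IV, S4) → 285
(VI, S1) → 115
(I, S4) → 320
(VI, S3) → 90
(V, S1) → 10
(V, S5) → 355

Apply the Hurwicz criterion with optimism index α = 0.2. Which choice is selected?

I: 0.2·320 + 0.8·80 = 128
II: 0.2·390 + 0.8·20 = 94
III: 0.2·395 + 0.8·115 = 171
IV: 0.2·360 + 0.8·120 = 168
V: 0.2·355 + 0.8·5 = 75
VI: 0.2·390 + 0.8·35 = 106
Highest Hurwicz score = 171 → III.

III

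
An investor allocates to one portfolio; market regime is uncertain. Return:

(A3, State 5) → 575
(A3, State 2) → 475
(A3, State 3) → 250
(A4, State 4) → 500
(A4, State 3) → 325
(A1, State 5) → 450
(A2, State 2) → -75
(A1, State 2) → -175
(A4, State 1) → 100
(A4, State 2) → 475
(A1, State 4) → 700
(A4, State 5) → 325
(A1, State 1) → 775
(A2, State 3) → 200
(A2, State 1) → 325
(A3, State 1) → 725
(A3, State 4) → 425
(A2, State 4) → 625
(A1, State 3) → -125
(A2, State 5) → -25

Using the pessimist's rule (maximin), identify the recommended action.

A3

Row minima: A1=-175, A2=-75, A3=250, A4=100
Best worst-case = 250 → A3.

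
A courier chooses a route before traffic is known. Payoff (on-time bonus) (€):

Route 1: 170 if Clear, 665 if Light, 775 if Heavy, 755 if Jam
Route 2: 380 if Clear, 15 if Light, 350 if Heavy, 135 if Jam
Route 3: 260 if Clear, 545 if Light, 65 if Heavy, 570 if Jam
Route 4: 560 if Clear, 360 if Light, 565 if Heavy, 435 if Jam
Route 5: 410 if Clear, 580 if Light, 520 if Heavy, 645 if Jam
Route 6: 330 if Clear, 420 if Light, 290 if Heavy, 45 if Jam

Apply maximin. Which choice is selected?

Route 5

Row minima: Route 1=170, Route 2=15, Route 3=65, Route 4=360, Route 5=410, Route 6=45
Best worst-case = 410 → Route 5.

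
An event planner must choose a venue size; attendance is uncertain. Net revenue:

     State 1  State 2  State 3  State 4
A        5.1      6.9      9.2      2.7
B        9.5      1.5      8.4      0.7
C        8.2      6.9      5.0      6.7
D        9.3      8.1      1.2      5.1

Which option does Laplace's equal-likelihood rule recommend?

Row averages: A=5.975, B=5.025, C=6.7, D=5.925
Highest average = 6.7 → C.

C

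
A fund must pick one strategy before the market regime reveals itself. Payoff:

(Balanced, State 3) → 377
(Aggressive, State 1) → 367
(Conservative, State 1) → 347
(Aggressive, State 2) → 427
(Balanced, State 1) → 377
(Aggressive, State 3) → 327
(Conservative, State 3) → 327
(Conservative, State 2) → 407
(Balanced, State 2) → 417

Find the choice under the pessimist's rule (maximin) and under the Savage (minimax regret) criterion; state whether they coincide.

maximin → Balanced; minimax regret → Balanced (agree)

Row minima: Conservative=327, Balanced=377, Aggressive=327
Best worst-case = 377 → Balanced.
Column bests: State 1=377, State 2=427, State 3=377.
Conservative regrets: 30, 20, 50 → max 50
Balanced regrets: 0, 10, 0 → max 10
Aggressive regrets: 10, 0, 50 → max 50
Smallest max regret = 10 → Balanced.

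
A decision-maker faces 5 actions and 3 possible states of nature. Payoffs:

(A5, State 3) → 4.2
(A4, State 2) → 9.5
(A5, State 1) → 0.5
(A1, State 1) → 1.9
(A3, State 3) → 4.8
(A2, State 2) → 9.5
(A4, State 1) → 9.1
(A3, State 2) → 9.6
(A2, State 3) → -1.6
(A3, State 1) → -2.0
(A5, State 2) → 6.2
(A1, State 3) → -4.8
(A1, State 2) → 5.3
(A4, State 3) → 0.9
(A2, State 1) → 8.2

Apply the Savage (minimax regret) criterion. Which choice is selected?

Column bests: State 1=9.1, State 2=9.6, State 3=4.8.
A1 regrets: 7.2, 4.3, 9.6 → max 9.6
A2 regrets: 0.9, 0.1, 6.4 → max 6.4
A3 regrets: 11.1, 0.0, 0.0 → max 11.1
A4 regrets: 0.0, 0.1, 3.9 → max 3.9
A5 regrets: 8.6, 3.4, 0.6 → max 8.6
Smallest max regret = 3.9 → A4.

A4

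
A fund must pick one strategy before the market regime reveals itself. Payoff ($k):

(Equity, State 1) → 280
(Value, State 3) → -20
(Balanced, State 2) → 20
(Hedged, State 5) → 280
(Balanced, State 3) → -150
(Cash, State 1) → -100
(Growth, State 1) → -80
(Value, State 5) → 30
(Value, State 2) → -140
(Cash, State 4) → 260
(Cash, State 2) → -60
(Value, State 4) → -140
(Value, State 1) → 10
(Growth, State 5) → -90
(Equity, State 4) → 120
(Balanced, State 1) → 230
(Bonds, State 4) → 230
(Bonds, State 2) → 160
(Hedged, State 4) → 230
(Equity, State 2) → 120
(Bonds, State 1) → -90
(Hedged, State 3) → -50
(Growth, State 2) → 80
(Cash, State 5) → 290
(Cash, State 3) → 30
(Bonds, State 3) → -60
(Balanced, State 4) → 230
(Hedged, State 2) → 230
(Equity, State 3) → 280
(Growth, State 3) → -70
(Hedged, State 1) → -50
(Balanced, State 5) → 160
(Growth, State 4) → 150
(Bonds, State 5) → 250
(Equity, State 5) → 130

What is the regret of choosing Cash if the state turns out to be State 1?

380

Best payoff under State 1 is 280.
Regret = 280 − (-100) = 380.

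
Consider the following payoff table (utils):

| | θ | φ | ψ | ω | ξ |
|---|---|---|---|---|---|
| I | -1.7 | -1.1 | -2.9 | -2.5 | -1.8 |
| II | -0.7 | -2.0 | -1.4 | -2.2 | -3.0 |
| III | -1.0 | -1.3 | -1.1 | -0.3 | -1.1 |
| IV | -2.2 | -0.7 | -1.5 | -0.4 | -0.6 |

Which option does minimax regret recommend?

III

Column bests: θ=-0.7, φ=-0.7, ψ=-1.1, ω=-0.3, ξ=-0.6.
I regrets: 1.0, 0.4, 1.8, 2.2, 1.2 → max 2.2
II regrets: 0.0, 1.3, 0.3, 1.9, 2.4 → max 2.4
III regrets: 0.3, 0.6, 0.0, 0.0, 0.5 → max 0.6
IV regrets: 1.5, 0.0, 0.4, 0.1, 0.0 → max 1.5
Smallest max regret = 0.6 → III.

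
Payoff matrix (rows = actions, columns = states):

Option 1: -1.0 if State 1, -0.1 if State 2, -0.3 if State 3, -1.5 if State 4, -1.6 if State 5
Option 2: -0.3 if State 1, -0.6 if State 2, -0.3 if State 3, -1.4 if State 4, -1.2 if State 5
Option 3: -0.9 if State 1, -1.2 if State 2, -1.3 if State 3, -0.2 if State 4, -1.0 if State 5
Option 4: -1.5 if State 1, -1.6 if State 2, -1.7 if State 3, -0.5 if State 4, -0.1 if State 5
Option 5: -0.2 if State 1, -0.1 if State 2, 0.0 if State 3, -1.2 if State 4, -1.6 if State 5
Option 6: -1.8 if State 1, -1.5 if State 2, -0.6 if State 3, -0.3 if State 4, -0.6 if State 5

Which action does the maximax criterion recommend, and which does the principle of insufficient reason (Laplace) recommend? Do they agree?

maximax → Option 5; laplace → Option 5 (agree)

Row maxima: Option 1=-0.1, Option 2=-0.3, Option 3=-0.2, Option 4=-0.1, Option 5=0.0, Option 6=-0.3
Best best-case = 0.0 → Option 5.
Row averages: Option 1=-0.9, Option 2=-0.76, Option 3=-0.92, Option 4=-1.08, Option 5=-0.62, Option 6=-0.96
Highest average = -0.62 → Option 5.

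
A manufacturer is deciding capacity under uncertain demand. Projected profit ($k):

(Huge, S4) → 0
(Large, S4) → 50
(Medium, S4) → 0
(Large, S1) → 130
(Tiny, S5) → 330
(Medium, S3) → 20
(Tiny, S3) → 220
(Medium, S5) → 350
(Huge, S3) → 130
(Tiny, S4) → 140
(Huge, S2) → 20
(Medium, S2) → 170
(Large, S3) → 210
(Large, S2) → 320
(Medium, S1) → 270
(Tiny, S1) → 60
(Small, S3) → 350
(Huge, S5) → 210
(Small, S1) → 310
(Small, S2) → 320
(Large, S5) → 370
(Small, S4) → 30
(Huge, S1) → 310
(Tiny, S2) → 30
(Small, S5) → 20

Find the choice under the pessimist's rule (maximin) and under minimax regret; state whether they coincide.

maximin → Large; minimax regret → Large (agree)

Row minima: Tiny=30, Small=20, Medium=0, Large=50, Huge=0
Best worst-case = 50 → Large.
Column bests: S1=310, S2=320, S3=350, S4=140, S5=370.
Tiny regrets: 250, 290, 130, 0, 40 → max 290
Small regrets: 0, 0, 0, 110, 350 → max 350
Medium regrets: 40, 150, 330, 140, 20 → max 330
Large regrets: 180, 0, 140, 90, 0 → max 180
Huge regrets: 0, 300, 220, 140, 160 → max 300
Smallest max regret = 180 → Large.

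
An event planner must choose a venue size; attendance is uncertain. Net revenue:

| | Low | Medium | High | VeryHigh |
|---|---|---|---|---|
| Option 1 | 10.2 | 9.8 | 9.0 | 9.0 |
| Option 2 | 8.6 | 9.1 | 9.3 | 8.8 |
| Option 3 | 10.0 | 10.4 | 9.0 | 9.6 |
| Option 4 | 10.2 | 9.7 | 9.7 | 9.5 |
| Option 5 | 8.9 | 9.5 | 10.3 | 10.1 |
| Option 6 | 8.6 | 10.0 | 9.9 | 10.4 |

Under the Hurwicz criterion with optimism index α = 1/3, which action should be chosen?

Option 1: 1/3·10.2 + 2/3·9.0 = 9.4
Option 2: 1/3·9.3 + 2/3·8.6 = 53/6
Option 3: 1/3·10.4 + 2/3·9.0 = 142/15
Option 4: 1/3·10.2 + 2/3·9.5 = 146/15
Option 5: 1/3·10.3 + 2/3·8.9 = 281/30
Option 6: 1/3·10.4 + 2/3·8.6 = 9.2
Highest Hurwicz score = 146/15 → Option 4.

Option 4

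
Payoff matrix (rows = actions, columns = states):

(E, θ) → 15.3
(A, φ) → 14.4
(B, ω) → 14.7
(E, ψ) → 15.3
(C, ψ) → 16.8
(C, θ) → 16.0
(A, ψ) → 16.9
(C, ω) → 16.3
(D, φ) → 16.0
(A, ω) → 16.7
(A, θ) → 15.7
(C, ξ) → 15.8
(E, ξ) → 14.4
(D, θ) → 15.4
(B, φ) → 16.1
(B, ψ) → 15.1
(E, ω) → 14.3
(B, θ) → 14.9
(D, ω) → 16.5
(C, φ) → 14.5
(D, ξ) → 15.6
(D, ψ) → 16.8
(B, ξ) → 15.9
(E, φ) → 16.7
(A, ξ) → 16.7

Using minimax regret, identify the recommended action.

Column bests: θ=16.0, φ=16.7, ψ=16.9, ω=16.7, ξ=16.7.
A regrets: 0.3, 2.3, 0.0, 0.0, 0.0 → max 2.3
B regrets: 1.1, 0.6, 1.8, 2.0, 0.8 → max 2.0
C regrets: 0.0, 2.2, 0.1, 0.4, 0.9 → max 2.2
D regrets: 0.6, 0.7, 0.1, 0.2, 1.1 → max 1.1
E regrets: 0.7, 0.0, 1.6, 2.4, 2.3 → max 2.4
Smallest max regret = 1.1 → D.

D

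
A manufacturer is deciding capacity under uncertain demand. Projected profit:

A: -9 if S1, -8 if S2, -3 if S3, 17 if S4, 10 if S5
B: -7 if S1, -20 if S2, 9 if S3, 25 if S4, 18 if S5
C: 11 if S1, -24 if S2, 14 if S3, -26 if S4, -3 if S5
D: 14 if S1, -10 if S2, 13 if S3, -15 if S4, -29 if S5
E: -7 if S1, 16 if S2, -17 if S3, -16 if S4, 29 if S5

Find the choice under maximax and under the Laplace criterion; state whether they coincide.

maximax → E; laplace → B (disagree)

Row maxima: A=17, B=25, C=14, D=14, E=29
Best best-case = 29 → E.
Row averages: A=1.4, B=5, C=-5.6, D=-5.4, E=1
Highest average = 5 → B.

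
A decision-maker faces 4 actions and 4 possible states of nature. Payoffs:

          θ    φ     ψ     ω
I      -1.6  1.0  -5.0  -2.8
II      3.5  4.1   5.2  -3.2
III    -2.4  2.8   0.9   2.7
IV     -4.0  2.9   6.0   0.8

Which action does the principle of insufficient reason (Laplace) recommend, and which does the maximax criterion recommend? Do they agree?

Row averages: I=-2.1, II=2.4, III=1, IV=1.425
Highest average = 2.4 → II.
Row maxima: I=1.0, II=5.2, III=2.8, IV=6.0
Best best-case = 6.0 → IV.

laplace → II; maximax → IV (disagree)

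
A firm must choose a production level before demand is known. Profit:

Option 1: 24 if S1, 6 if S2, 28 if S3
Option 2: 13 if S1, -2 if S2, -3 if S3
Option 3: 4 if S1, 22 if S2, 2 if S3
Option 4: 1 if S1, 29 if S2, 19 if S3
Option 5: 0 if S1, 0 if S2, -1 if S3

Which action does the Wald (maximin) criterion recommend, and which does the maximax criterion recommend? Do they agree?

Row minima: Option 1=6, Option 2=-3, Option 3=2, Option 4=1, Option 5=-1
Best worst-case = 6 → Option 1.
Row maxima: Option 1=28, Option 2=13, Option 3=22, Option 4=29, Option 5=0
Best best-case = 29 → Option 4.

maximin → Option 1; maximax → Option 4 (disagree)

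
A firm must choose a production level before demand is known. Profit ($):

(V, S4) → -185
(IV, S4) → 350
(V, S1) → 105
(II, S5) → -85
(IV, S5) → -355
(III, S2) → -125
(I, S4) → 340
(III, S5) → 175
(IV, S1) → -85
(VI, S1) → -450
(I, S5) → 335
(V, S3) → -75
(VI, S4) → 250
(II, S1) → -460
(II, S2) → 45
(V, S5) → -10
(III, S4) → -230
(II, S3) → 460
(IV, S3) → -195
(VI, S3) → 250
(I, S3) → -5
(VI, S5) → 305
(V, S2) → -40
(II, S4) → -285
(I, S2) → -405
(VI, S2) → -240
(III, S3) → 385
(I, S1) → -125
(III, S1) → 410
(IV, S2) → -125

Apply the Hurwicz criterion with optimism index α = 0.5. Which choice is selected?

I: 0.5·340 + 0.5·(-405) = -32.5
II: 0.5·460 + 0.5·(-460) = 0
III: 0.5·410 + 0.5·(-230) = 90
IV: 0.5·350 + 0.5·(-355) = -2.5
V: 0.5·105 + 0.5·(-185) = -40
VI: 0.5·305 + 0.5·(-450) = -72.5
Highest Hurwicz score = 90 → III.

III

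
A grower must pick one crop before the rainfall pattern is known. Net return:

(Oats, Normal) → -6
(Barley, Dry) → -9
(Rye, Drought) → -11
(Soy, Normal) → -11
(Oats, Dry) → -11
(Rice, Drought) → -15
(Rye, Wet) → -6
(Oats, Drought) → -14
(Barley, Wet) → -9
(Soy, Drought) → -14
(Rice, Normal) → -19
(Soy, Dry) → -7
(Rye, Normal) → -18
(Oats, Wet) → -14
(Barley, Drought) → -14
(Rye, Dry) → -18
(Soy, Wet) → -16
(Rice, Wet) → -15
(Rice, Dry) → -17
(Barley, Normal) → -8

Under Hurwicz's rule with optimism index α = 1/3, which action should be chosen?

Oats

Rice: 1/3·(-15) + 2/3·(-19) = -53/3
Barley: 1/3·(-8) + 2/3·(-14) = -12
Rye: 1/3·(-6) + 2/3·(-18) = -14
Oats: 1/3·(-6) + 2/3·(-14) = -34/3
Soy: 1/3·(-7) + 2/3·(-16) = -13
Highest Hurwicz score = -34/3 → Oats.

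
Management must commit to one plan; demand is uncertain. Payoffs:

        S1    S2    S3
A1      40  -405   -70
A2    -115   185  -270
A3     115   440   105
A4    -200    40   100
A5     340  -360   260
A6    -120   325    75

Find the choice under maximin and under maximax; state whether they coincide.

Row minima: A1=-405, A2=-270, A3=105, A4=-200, A5=-360, A6=-120
Best worst-case = 105 → A3.
Row maxima: A1=40, A2=185, A3=440, A4=100, A5=340, A6=325
Best best-case = 440 → A3.

maximin → A3; maximax → A3 (agree)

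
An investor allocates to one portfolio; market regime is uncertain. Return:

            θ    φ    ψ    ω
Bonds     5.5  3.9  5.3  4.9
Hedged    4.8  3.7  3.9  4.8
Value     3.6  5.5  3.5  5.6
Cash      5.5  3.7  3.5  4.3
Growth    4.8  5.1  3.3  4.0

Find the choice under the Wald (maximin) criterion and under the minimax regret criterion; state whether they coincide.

maximin → Bonds; minimax regret → Bonds (agree)

Row minima: Bonds=3.9, Hedged=3.7, Value=3.5, Cash=3.5, Growth=3.3
Best worst-case = 3.9 → Bonds.
Column bests: θ=5.5, φ=5.5, ψ=5.3, ω=5.6.
Bonds regrets: 0.0, 1.6, 0.0, 0.7 → max 1.6
Hedged regrets: 0.7, 1.8, 1.4, 0.8 → max 1.8
Value regrets: 1.9, 0.0, 1.8, 0.0 → max 1.9
Cash regrets: 0.0, 1.8, 1.8, 1.3 → max 1.8
Growth regrets: 0.7, 0.4, 2.0, 1.6 → max 2.0
Smallest max regret = 1.6 → Bonds.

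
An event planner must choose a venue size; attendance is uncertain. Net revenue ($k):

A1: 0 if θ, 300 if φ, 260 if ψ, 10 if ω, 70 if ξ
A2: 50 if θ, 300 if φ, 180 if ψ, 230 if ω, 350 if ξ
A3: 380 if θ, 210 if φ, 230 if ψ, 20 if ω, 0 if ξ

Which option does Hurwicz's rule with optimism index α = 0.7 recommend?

A1: 0.7·300 + 0.3·0 = 210
A2: 0.7·350 + 0.3·50 = 260
A3: 0.7·380 + 0.3·0 = 266
Highest Hurwicz score = 266 → A3.

A3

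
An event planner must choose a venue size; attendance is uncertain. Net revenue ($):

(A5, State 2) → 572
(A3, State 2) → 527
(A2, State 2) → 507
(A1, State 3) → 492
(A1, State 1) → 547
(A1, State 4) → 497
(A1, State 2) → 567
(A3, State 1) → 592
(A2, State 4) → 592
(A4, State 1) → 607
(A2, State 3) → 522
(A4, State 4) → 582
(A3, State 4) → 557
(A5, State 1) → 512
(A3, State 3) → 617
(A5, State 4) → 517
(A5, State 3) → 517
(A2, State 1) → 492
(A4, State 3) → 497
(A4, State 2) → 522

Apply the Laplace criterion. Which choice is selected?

Row averages: A1=525.75, A2=528.25, A3=573.25, A4=552, A5=529.5
Highest average = 573.25 → A3.

A3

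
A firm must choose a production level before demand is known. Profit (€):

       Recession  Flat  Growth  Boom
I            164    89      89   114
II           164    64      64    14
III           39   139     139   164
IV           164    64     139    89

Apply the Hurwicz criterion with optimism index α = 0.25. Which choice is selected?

I

I: 0.25·164 + 0.75·89 = 107.75
II: 0.25·164 + 0.75·14 = 51.5
III: 0.25·164 + 0.75·39 = 70.25
IV: 0.25·164 + 0.75·64 = 89
Highest Hurwicz score = 107.75 → I.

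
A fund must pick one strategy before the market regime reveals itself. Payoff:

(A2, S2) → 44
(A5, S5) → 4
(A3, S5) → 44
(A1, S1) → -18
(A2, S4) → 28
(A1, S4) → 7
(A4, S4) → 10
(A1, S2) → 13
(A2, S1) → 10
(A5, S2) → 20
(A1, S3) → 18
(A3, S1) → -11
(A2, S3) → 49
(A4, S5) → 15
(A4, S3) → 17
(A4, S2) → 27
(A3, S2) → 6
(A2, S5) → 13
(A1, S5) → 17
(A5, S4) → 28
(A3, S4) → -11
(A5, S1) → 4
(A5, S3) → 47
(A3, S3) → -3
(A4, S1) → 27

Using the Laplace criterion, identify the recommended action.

A2

Row averages: A1=7.4, A2=28.8, A3=5, A4=19.2, A5=20.6
Highest average = 28.8 → A2.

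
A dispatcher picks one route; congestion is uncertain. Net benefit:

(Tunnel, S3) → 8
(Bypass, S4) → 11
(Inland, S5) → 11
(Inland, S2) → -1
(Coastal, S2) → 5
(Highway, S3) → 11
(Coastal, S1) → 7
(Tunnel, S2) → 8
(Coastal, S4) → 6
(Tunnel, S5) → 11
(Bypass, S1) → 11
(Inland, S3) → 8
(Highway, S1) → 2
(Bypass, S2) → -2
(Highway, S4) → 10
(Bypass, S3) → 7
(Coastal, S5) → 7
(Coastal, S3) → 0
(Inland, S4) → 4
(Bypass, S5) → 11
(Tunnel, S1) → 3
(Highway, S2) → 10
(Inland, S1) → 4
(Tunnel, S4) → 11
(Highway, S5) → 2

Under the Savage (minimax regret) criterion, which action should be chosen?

Column bests: S1=11, S2=10, S3=11, S4=11, S5=11.
Highway regrets: 9, 0, 0, 1, 9 → max 9
Tunnel regrets: 8, 2, 3, 0, 0 → max 8
Coastal regrets: 4, 5, 11, 5, 4 → max 11
Bypass regrets: 0, 12, 4, 0, 0 → max 12
Inland regrets: 7, 11, 3, 7, 0 → max 11
Smallest max regret = 8 → Tunnel.

Tunnel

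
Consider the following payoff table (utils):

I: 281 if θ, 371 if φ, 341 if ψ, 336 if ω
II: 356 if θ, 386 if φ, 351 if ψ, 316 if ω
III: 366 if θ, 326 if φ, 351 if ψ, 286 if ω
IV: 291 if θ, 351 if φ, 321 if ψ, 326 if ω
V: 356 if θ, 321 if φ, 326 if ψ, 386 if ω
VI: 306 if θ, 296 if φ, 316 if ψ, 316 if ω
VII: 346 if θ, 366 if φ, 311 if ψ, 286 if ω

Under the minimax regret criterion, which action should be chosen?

Column bests: θ=366, φ=386, ψ=351, ω=386.
I regrets: 85, 15, 10, 50 → max 85
II regrets: 10, 0, 0, 70 → max 70
III regrets: 0, 60, 0, 100 → max 100
IV regrets: 75, 35, 30, 60 → max 75
V regrets: 10, 65, 25, 0 → max 65
VI regrets: 60, 90, 35, 70 → max 90
VII regrets: 20, 20, 40, 100 → max 100
Smallest max regret = 65 → V.

V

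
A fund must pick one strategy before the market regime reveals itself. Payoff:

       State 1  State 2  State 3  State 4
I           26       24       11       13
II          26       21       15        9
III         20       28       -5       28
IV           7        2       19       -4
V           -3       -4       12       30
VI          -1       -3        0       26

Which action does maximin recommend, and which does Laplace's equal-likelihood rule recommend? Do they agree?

Row minima: I=11, II=9, III=-5, IV=-4, V=-4, VI=-3
Best worst-case = 11 → I.
Row averages: I=18.5, II=17.75, III=17.75, IV=6, V=8.75, VI=5.5
Highest average = 18.5 → I.

maximin → I; laplace → I (agree)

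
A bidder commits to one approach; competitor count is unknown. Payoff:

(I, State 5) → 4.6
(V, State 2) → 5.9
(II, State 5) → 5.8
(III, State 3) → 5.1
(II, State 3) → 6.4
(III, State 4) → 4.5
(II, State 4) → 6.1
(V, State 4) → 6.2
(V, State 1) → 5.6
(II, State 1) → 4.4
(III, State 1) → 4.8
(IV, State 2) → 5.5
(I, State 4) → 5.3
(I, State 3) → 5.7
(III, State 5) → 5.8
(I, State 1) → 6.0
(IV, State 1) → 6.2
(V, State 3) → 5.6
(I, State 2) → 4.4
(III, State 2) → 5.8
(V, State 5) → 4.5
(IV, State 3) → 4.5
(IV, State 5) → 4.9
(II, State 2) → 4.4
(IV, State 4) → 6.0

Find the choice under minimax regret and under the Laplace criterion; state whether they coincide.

minimax regret → V; laplace → V (agree)

Column bests: State 1=6.2, State 2=5.9, State 3=6.4, State 4=6.2, State 5=5.8.
I regrets: 0.2, 1.5, 0.7, 0.9, 1.2 → max 1.5
II regrets: 1.8, 1.5, 0.0, 0.1, 0.0 → max 1.8
III regrets: 1.4, 0.1, 1.3, 1.7, 0.0 → max 1.7
IV regrets: 0.0, 0.4, 1.9, 0.2, 0.9 → max 1.9
V regrets: 0.6, 0.0, 0.8, 0.0, 1.3 → max 1.3
Smallest max regret = 1.3 → V.
Row averages: I=5.2, II=5.42, III=5.2, IV=5.42, V=5.56
Highest average = 5.56 → V.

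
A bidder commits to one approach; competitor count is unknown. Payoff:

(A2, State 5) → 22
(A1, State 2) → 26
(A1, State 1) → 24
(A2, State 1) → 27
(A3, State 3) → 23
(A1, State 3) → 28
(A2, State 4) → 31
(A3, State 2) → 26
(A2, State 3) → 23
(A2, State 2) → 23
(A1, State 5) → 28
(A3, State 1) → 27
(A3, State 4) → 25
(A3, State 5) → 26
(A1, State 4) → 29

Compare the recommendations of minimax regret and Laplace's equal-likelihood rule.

minimax regret → A1; laplace → A1 (agree)

Column bests: State 1=27, State 2=26, State 3=28, State 4=31, State 5=28.
A1 regrets: 3, 0, 0, 2, 0 → max 3
A2 regrets: 0, 3, 5, 0, 6 → max 6
A3 regrets: 0, 0, 5, 6, 2 → max 6
Smallest max regret = 3 → A1.
Row averages: A1=27, A2=25.2, A3=25.4
Highest average = 27 → A1.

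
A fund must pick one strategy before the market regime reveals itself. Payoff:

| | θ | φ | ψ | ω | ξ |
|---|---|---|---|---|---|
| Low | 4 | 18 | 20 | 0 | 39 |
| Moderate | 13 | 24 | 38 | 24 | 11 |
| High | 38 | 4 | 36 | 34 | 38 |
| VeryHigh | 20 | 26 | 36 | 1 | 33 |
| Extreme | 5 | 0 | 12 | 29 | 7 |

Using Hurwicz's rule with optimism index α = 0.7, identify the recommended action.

Moderate

Low: 0.7·39 + 0.3·0 = 27.3
Moderate: 0.7·38 + 0.3·11 = 29.9
High: 0.7·38 + 0.3·4 = 27.8
VeryHigh: 0.7·36 + 0.3·1 = 25.5
Extreme: 0.7·29 + 0.3·0 = 20.3
Highest Hurwicz score = 29.9 → Moderate.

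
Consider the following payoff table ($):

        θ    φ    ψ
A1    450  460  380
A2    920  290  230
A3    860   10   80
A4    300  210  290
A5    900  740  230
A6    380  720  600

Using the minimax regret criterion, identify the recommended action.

Column bests: θ=920, φ=740, ψ=600.
A1 regrets: 470, 280, 220 → max 470
A2 regrets: 0, 450, 370 → max 450
A3 regrets: 60, 730, 520 → max 730
A4 regrets: 620, 530, 310 → max 620
A5 regrets: 20, 0, 370 → max 370
A6 regrets: 540, 20, 0 → max 540
Smallest max regret = 370 → A5.

A5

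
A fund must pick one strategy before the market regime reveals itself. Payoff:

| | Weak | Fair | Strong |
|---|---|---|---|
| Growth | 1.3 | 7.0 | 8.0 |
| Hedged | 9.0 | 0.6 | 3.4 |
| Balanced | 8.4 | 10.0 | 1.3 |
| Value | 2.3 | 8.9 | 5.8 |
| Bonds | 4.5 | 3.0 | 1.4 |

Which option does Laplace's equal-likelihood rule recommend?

Balanced

Row averages: Growth=163/30, Hedged=13/3, Balanced=197/30, Value=17/3, Bonds=89/30
Highest average = 197/30 → Balanced.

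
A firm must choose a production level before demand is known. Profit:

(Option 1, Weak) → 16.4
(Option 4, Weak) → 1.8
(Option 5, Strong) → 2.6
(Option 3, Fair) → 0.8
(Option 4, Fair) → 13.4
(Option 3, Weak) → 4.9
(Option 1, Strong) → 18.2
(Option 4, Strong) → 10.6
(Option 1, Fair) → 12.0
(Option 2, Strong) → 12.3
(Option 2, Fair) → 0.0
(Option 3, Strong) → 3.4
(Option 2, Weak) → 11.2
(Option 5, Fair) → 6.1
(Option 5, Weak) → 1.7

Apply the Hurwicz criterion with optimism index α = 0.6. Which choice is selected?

Option 1: 0.6·18.2 + 0.4·12.0 = 15.72
Option 2: 0.6·12.3 + 0.4·0.0 = 7.38
Option 3: 0.6·4.9 + 0.4·0.8 = 3.26
Option 4: 0.6·13.4 + 0.4·1.8 = 8.76
Option 5: 0.6·6.1 + 0.4·1.7 = 4.34
Highest Hurwicz score = 15.72 → Option 1.

Option 1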